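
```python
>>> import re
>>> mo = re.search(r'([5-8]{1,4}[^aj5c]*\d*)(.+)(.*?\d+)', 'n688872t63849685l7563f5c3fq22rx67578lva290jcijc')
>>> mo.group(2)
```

'l7563f5c3fq22rx67578lva29'

The pattern matches 1 to 4 of a character in [5-8], then zero or more of any character except [aj5c], then zero or more of a digit (captured); then one or more of any character (captured); then zero or more of any character (lazy), then one or more of a digit (captured).
`re.search` tries every starting position until one works.
The match spans [1:42] → '688872t63849685l7563f5c3fq22rx67578lva290'.
Captured: group 1 = '688872t63849685', group 2 = 'l7563f5c3fq22rx67578lva29', group 3 = '0'.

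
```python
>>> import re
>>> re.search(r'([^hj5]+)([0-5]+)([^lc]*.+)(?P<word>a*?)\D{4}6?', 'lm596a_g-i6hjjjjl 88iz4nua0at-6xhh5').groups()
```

('lm', '5', '96a_g-i6hjj', '')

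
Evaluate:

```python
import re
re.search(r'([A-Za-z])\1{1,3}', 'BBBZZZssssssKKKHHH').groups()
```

('B',)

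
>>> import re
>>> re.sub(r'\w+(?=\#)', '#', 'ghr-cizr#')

'ghr-##'

The positive lookaround only admits positions where the adjacent text matches; those characters stay outside the span.
`sub` substitutes '#' at each match site.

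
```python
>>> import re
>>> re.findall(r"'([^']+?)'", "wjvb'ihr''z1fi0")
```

['ihr']

Matches: at [4:9] match "'ihr'", group 1 = 'ihr'.
With a single group, `findall` returns only what that group captured — 1 item.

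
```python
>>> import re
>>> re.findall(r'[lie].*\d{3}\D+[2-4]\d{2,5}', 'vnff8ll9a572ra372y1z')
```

['ll9a572ra372']

This matches one of [lie], then zero or more of any character, then exactly 3 of a digit; then one or more of a non-digit, then a character in [2-4], then 2 to 5 of a digit.
Matches: at [5:17] → 'll9a572ra372'.
With no groups in the pattern, `findall` gives back each whole match — 1 here.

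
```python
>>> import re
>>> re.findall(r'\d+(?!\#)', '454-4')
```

['454', '4']

Because the assertion is negative and zero-width, positions next to the forbidden text are skipped.
Scanning left to right: at [0:3] → '454'; at [4:5] → '4'.
`findall` yields the raw match text (2 of them) because the pattern has no groups.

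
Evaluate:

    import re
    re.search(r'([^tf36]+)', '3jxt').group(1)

The match spans [1:3] → 'jx'.
Captured: group 1 = 'jx'.

'jx'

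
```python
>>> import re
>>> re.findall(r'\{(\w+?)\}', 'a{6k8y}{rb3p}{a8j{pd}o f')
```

['6k8y', 'rb3p', 'pd']

Matches: at [1:7] match '{6k8y}', group 1 = '6k8y'; at [7:13] match '{rb3p}', group 1 = 'rb3p'; at [17:21] match '{pd}', group 1 = 'pd'.
Because there's exactly one group, `findall` drops the full match and keeps group 1 from each hit.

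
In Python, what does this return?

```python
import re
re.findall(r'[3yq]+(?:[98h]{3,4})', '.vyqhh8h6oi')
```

['yqhh8h']

The pattern matches one or more of one of [3yq]; then 3 to 4 of one of [98h] (non-capturing group).
Matches: at [2:8] → 'yqhh8h'.
No capturing groups, so `findall` returns the 1 full match string.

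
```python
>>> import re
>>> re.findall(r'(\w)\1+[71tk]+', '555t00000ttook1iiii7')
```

['5', '0', 'o', 'i']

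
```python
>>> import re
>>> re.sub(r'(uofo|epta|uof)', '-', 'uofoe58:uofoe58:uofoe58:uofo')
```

'-e58:-e58:-e58:-'

Alternation isn't longest-match — the leftmost alternative that fits at this position is chosen.
Every occurrence is swapped for '-'.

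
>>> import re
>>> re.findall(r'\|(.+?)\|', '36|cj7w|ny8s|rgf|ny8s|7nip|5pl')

['cj7w', 'rgf', '7nip']

Lazy quantifiers expand one character at a time until the remainder of the pattern can match.
Because there's exactly one group, `findall` drops the full match and keeps group 1 from each hit.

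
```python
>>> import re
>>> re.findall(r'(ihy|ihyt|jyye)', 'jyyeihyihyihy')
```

`findall` collects group 1 from each match (4 total).

['jyye', 'ihy', 'ihy', 'ihy']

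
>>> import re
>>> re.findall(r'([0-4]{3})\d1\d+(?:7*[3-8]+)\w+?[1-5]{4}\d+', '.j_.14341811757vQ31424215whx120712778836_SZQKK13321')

['143', '120']

With the lazy modifier that quantifier settles for the fewest repetitions that let the rest of the pattern succeed (the atoms after it are unaffected and can still be greedy).
`findall` collects group 1 from each match (2 total).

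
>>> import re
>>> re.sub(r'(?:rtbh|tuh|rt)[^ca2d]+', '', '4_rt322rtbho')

`sub` substitutes '' at each match site.

'4_22'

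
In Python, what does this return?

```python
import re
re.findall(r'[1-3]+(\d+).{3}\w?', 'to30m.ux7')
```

['0']

Pattern: one or more of a character in [1-3]; then one or more of a digit (captured); then exactly 3 of any character, then optionally a word character.
`findall` collects group 1 from the one match (1 total).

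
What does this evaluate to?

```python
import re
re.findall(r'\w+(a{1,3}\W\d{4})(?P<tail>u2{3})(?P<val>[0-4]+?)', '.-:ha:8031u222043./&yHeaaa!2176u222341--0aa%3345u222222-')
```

[('a:8031', 'u222', '0'), ('a!2176', 'u222', '3'), ('a%3345', 'u222', '2')]

The pattern matches one or more of a word character; then 1 to 3 of the literal 'a', then a non-word character, then exactly 4 of a digit (captured); then a literal 'u', then exactly 3 of the literal '2' (captured as 'tail'); then one or more of a character in [0-4] (lazy) (captured as 'val').
A non-greedy quantifier consumes as few characters as it can — just enough that the remainder of the pattern still matches from where it stops; whatever follows it matches normally.
Scanning left to right: at [3:15] match 'ha:8031u2220', groups = ('a:8031', 'u222', '0'); at [20:36] match 'yHeaaa!2176u2223', groups = ('a!2176', 'u222', '3'); at [40:53] match '0aa%3345u2222', groups = ('a%3345', 'u222', '2').
`findall` packs the 3 group values into a tuple for every match.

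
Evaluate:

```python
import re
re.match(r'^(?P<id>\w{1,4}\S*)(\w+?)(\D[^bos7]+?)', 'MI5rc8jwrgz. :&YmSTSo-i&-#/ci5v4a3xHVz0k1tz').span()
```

`re.match` only tries the pattern at the start of the string.
The match spans [0:13] → 'MI5rc8jwrgz. '.

(0, 13)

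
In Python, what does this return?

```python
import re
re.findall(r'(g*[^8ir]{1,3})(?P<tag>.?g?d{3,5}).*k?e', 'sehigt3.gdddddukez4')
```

[('gt3.', 'gddddd')]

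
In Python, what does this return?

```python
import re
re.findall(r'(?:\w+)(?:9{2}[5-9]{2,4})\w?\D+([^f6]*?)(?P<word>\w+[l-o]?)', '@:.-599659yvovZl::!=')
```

The pattern matches one or more of a word character (non-capturing group); then exactly 2 of the literal '9', then 2 to 4 of a character in [5-9] (non-capturing group); then optionally a word character; then one or more of a non-digit; then zero or more of any character except [f6] (lazy) (captured); then one or more of a word character, then optionally a character in [l-o] (captured as 'word').
Walking the string: at [4:16] match '599659yvovZl', groups = ('', 'l').
Multiple groups make `findall` return tuples — one 2-tuple for the one match.

[('', 'l')]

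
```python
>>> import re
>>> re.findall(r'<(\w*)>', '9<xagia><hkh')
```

['xagia']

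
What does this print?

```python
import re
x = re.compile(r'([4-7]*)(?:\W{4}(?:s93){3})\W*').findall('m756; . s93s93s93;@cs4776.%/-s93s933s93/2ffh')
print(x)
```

['756']

Because there's exactly one group, `findall` drops the full match and keeps group 1 from the one hit.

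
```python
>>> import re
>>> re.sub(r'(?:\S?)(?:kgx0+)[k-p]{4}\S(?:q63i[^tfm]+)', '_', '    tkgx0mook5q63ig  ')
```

'    _'

The pattern matches optionally a non-whitespace character (non-capturing group); then the literal 'kgx', then one or more of the literal '0' (non-capturing group); then exactly 4 of a character in [k-p], then a non-whitespace character; then the literal 'q6', then the literal '3i', then one or more of any character except [tfm] (non-capturing group).
Matches: at [4:21] → 'tkgx0mook5q63ig  '.
Every occurrence is swapped for '_'.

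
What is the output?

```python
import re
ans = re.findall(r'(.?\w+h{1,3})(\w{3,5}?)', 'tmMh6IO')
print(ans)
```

This matches optionally any character, then one or more of a word character, then 1 to 3 of a literal 'h' (captured); then 3 to 5 of a word character (lazy) (captured).
Matches: at [0:7] match 'tmMh6IO', groups = ('tmMh', '6IO').
With 2 capturing groups, `findall` returns a 2-tuple per match.

[('tmMh', '6IO')]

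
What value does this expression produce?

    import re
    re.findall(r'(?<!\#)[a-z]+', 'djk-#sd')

['djk', 'd']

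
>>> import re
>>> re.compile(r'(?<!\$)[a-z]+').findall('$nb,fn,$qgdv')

['b', 'fn', 'gdv']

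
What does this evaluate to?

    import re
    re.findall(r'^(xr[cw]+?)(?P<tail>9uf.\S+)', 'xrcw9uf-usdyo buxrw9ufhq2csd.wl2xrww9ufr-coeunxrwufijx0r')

[('xrcw', '9uf-usdyo')]

This matches anchored at the start of the string; then the literal 'xr', then one or more of one of [cw] (lazy) (captured); then the literal '9uf', then any character, then one or more of a non-whitespace character (captured as 'tail').
Scanning left to right: at [0:13] match 'xrcw9uf-usdyo', groups = ('xrcw', '9uf-usdyo').
Multiple groups make `findall` return tuples — one 2-tuple for the one match.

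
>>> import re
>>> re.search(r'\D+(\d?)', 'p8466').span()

Pattern: one or more of a non-digit; then optionally a digit (captured).
The match spans [0:2] → 'p8'.

(0, 2)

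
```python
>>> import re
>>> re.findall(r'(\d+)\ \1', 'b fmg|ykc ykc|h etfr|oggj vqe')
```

[]

`\1` is not a pattern — it's the concrete string captured by group 1, re-applied verbatim.
With a single group, `findall` returns only what that group captured — 0 items.
Nothing in the string satisfies the pattern, so the list is empty.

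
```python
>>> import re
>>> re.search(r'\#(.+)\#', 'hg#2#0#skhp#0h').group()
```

'#2#0#skhp#'

`search` walks the string left to right and returns the first match it finds.
The match spans [2:12] → '#2#0#skhp#'.
Captured: group 1 = '2#0#skhp'.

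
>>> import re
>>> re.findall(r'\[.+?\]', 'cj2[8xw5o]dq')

['[8xw5o]']

Walking the string: at [3:10] → '[8xw5o]'.
With no groups in the pattern, `findall` gives back each whole match — 1 here.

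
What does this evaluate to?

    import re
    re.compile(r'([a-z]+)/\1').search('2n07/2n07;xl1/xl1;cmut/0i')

None

After group 1 captures some text, `\1` only succeeds where that same text appears again.
`search` walks the string left to right and returns the first match it finds.
Here no position works, so the call returns None.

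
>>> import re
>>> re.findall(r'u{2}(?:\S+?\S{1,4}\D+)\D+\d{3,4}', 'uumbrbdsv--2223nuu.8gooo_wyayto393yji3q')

With no groups in the pattern, `findall` gives back each whole match — 2 here.

['uumbrbdsv--2223', 'uu.8gooo_wyayto393']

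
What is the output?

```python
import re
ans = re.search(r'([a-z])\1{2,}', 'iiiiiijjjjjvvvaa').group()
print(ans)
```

`\1` is not a pattern — it's the concrete string captured by group 1, re-applied verbatim.
The match spans [0:6] → 'iiiiii'.

iiiiii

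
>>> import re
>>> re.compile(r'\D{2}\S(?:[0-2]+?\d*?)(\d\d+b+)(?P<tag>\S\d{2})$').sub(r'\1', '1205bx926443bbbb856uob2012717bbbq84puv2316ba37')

The replacement refers to a captured group, so each match is rewritten using its own captured text.

'1205bx926443bbbb856uob2012717bbbq84316b'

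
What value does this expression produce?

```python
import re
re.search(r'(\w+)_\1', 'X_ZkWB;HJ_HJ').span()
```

A backreference is literal: `\1` must see the identical characters the first group matched.
`re.search` scans for the first position where the pattern succeeds.
The match spans [7:12] → 'HJ_HJ'.
Captured: group 1 = 'HJ'.

(7, 12)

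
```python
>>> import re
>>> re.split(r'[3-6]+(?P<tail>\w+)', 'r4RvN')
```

`re.split` interleaves the captured-group text with the surrounding fragments.

['r', 'RvN', '']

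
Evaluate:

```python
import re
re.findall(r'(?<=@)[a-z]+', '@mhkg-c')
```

The positive lookaround only admits positions where the adjacent text matches; those characters stay outside the span.
Scanning left to right: at [1:5] → 'mhkg'.
With no groups in the pattern, `findall` gives back each whole match — 1 here.

['mhkg']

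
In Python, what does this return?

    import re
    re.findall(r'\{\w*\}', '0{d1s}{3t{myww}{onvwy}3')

['{d1s}', '{myww}', '{onvwy}']

Walking the string: at [1:6] → '{d1s}'; at [9:15] → '{myww}'; at [15:22] → '{onvwy}'.
No capturing groups, so `findall` returns the 3 full match strings.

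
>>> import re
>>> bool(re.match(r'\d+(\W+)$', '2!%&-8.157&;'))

`match` is anchored at position 0; if the pattern doesn't fit there, it returns None.
Here the string doesn't start with a match, so the call returns None, and `bool(None)` is False.

False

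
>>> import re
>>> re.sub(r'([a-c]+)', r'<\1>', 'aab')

'<aab>'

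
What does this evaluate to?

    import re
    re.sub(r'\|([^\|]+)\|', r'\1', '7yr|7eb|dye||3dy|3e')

Matches: at [3:8] → '|7eb|'; at [12:17] → '|3dy|'.
Each match is replaced using the text its own group 1 captured.

'7yr7ebdye|3dy3e'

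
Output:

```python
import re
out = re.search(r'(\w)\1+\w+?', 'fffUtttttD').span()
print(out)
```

(0, 4)

`\1` is not a pattern — it's the concrete string captured by group 1, re-applied verbatim.
`re.search` tries every starting position until one works.
The match spans [0:4] → 'fffU'.
Captured: group 1 = 'f'.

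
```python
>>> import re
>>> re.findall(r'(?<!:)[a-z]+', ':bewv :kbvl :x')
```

['ewv', 'bvl']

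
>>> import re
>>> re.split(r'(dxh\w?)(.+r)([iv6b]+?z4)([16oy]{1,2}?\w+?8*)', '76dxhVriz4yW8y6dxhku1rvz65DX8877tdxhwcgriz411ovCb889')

['76', 'dxhV', 'riz4yW8y6dxhku1rvz65DX8877tdxhwcgr', 'iz4', '11', 'ovCb889']

The pattern matches the literal 'dxh', then optionally a word character (captured); then one or more of any character, then the literal 'r' (captured); then one or more of one of [iv6b] (lazy), then the literal 'z4' (captured); then 1 to 2 of one of [16oy] (lazy), then one or more of a word character (lazy), then zero or more of a literal '8' (captured).
A non-greedy quantifier consumes as few characters as it can — just enough that the remainder of the pattern still matches from where it stops; whatever follows it matches normally.
Matches to split on: at [2:45] → 'dxhVriz4yW8y6dxhku1rvz65DX8877tdxhwcgriz411'.
`re.split` interleaves the captured-group text with the surrounding fragments.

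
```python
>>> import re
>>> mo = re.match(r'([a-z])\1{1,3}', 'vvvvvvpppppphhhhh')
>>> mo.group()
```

`\1` is not a pattern — it's the concrete string captured by group 1, re-applied verbatim.
`re.match` only tries the pattern at the start of the string.
The match spans [0:4] → 'vvvv'.
Captured: group 1 = 'v'.

'vvvv'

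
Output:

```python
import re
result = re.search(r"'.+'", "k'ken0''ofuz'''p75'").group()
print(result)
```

The match spans [1:19] → "'ken0''ofuz'''p75'".

'ken0''ofuz'''p75'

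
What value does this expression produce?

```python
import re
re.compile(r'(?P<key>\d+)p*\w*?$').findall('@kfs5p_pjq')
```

['5']

Pattern: one or more of a digit (captured as 'key'); then zero or more of the literal 'p', then zero or more of a word character (lazy); then anchored at the end.
Because there's exactly one group, `findall` drops the full match and keeps group 1 from the one hit.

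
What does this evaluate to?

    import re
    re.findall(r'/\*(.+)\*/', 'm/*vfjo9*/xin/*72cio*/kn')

With a single group, `findall` returns only what that group captured — 1 item.

['vfjo9*/xin/*72cio']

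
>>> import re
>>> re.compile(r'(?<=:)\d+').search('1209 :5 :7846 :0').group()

'5'

Because the assertion is zero-width, the text it checks is not consumed and won't appear in the result.
The match spans [6:7] → '5'.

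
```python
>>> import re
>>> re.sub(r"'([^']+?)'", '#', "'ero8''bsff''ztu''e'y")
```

`sub` substitutes '#' at each match site.

'####y'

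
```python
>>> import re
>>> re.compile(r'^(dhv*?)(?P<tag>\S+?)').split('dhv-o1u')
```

Because the quantifier is non-greedy, it stops expanding at the earliest point where the rest of the pattern can succeed.
With a capturing group present, the delimiter's captured portion is kept in the result list.

['', 'dh', 'v', '-o1u']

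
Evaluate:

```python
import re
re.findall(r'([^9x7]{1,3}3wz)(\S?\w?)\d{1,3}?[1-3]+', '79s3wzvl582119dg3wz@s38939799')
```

[('s3wz', 'vl'), ('dg3wz', '@s')]

This matches 1 to 3 of any character except [9x7], then the literal '3wz' (captured); then optionally a non-whitespace character, then optionally a word character (captured); then 1 to 3 of a digit (lazy), then one or more of a character in [1-3].
Multiple groups make `findall` return tuples — one 2-tuple for each match.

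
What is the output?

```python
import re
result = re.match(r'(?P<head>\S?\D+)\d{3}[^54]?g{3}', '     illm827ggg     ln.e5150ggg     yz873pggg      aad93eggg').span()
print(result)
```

(0, 15)

With `match`, the pattern is implicitly anchored at the beginning.
The match spans [0:15] → '     illm827ggg'.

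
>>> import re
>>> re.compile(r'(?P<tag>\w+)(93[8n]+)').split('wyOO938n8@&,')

['', 'wyOO', '938n8', '@&,']

The group in the pattern means `split` returns the separators' captures alongside the pieces.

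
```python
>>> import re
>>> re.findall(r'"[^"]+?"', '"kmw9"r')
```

['"kmw9"']

Scanning left to right: at [0:6] → '"kmw9"'.
With no groups in the pattern, `findall` gives back each whole match — 1 here.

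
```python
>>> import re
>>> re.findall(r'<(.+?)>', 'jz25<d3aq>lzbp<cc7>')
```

['d3aq', 'cc7']

A non-greedy quantifier consumes as few characters as it can — just enough that the remainder of the pattern still matches from where it stops; whatever follows it matches normally.
One capturing group, so `findall` returns just the captured substring from each match — 2 in all.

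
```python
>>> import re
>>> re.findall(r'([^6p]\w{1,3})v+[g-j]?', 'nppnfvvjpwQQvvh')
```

Pattern: any character except [6p], then 1 to 3 of a word character (captured); then one or more of the literal 'v', then optionally a character in [g-j].
Matches: at [3:8] match 'nfvvj', group 1 = 'nfv'; at [9:15] match 'wQQvvh', group 1 = 'wQQv'.
With a single group, `findall` returns only what that group captured — 2 items.

['nfv', 'wQQv']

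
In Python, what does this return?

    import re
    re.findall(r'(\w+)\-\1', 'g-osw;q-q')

A backreference is literal: `\1` must see the identical characters the first group matched.
Walking the string: at [6:9] match 'q-q', group 1 = 'q'.
With a single group, `findall` returns only what that group captured — 1 item.

['q']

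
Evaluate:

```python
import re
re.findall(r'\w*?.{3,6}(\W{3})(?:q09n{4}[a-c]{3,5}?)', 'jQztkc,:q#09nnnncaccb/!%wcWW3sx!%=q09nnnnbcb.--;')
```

['!%=']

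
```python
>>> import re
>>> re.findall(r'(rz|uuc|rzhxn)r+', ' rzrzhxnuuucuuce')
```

['rz']

Walking the string: at [1:4] match 'rzr', group 1 = 'rz'.
Because there's exactly one group, `findall` drops the full match and keeps group 1 from the one hit.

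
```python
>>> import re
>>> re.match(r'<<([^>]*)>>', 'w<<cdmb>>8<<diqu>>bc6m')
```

None

`re.match` won't scan ahead — the pattern has to work from the very first character.
Here the string doesn't start with a match, so the call returns None.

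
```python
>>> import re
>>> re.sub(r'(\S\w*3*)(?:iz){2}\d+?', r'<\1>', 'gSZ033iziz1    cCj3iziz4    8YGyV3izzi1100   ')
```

'<gSZ033>    <cCj3>    8YGyV3izzi1100   '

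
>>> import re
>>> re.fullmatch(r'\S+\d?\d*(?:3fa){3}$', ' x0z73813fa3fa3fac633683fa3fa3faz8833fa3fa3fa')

None

`fullmatch` succeeds only if the pattern covers the string from start to end.
Here there's no way to consume every character, so the call returns None.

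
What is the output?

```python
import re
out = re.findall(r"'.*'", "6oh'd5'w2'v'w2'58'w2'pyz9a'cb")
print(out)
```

Walking the string: at [3:27] → "'d5'w2'v'w2'58'w2'pyz9a'".
With no groups in the pattern, `findall` gives back each whole match — 1 here.

["'d5'w2'v'w2'58'w2'pyz9a'"]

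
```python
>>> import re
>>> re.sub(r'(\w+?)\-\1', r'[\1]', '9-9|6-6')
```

'[9]|[6]'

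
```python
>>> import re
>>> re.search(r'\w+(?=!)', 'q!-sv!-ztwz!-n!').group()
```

The positive lookaround only admits positions where the adjacent text matches; those characters stay outside the span.
`search` walks the string left to right and returns the first match it finds.
The match spans [0:1] → 'q'.

'q'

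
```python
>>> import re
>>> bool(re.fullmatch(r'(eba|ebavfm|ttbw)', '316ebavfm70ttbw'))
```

For `fullmatch`, every character of the input must be accounted for by the pattern.
Here the pattern can't cover the whole string, so the call returns None, and `bool(None)` is False.

False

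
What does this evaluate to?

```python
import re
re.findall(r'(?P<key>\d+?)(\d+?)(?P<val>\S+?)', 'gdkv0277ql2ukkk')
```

This matches one or more of a digit (lazy) (captured as 'key'); then one or more of a digit (lazy) (captured); then one or more of a non-whitespace character (lazy) (captured as 'val').
Because the quantifier is non-greedy, it stops expanding at the earliest point where the rest of the pattern can succeed.
Walking the string: at [4:7] match '027', groups = ('0', '2', '7').
3 groups means the one result is a tuple of 3 captured strings — 1 here.

[('0', '2', '7')]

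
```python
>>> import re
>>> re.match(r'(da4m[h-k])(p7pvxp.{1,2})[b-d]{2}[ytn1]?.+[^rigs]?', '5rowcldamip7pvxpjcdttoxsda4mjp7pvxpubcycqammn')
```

None

`match` is anchored at position 0; if the pattern doesn't fit there, it returns None.
Here the pattern fails at index 0, so the call returns None.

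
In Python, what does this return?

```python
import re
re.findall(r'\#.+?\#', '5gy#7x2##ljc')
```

Walking the string: at [3:8] → '#7x2#'.
Since nothing is captured, `findall` lists the 1 matched substring directly.

['#7x2#']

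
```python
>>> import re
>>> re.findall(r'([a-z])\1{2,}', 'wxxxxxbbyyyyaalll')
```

['x', 'y', 'l']

`\1` has to match the exact text group 1 already captured.
Walking the string: at [1:6] match 'xxxxx', group 1 = 'x'; at [8:12] match 'yyyy', group 1 = 'y'; at [14:17] match 'lll', group 1 = 'l'.
`findall` collects group 1 from each match (3 total).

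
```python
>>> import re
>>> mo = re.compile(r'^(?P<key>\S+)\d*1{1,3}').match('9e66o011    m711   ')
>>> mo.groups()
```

('9e66o01',)

The match spans [0:8] → '9e66o011'.
Captured: group 1 = '9e66o01'.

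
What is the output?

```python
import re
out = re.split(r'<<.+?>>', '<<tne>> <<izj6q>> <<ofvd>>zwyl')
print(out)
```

['', ' ', ' ', 'zwyl']

Matches to split on: at [0:7] → '<<tne>>'; at [8:17] → '<<izj6q>>'; at [18:26] → '<<ofvd>>'.
The string is cut at each match, leaving 4 pieces.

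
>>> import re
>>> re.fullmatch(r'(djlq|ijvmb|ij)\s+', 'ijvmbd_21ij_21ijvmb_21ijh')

None

`fullmatch` succeeds only if the pattern covers the string from start to end.
Here the pattern can't cover the whole string, so the call returns None.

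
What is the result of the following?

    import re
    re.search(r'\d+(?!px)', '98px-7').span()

(0, 1)

The negative lookaround is zero-width — it rules out positions where the adjacent text would match, without consuming anything.
The match spans [0:1] → '9'.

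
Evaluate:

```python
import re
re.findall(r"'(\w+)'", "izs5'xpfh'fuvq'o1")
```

Scanning left to right: at [4:10] match "'xpfh'", group 1 = 'xpfh'.
Because there's exactly one group, `findall` drops the full match and keeps group 1 from the one hit.

['xpfh']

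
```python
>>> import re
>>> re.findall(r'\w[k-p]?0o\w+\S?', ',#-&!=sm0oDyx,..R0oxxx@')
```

Pattern: a word character, then optionally a character in [k-p], then the literal '0o'; then one or more of a word character, then optionally a non-whitespace character.
Scanning left to right: at [6:14] → 'sm0oDyx,'; at [16:23] → 'R0oxxx@'.
Since nothing is captured, `findall` lists the 2 matched substrings directly.

['sm0oDyx,', 'R0oxxx@']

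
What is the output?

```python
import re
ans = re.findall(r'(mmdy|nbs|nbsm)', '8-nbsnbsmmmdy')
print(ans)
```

Alternation tries branches left to right and keeps the first one that lets the overall match succeed at that position.
Scanning left to right: at [2:5] match 'nbs', group 1 = 'nbs'; at [5:8] match 'nbs', group 1 = 'nbs'; at [9:13] match 'mmdy', group 1 = 'mmdy'.
With a single group, `findall` returns only what that group captured — 3 items.

['nbs', 'nbs', 'mmdy']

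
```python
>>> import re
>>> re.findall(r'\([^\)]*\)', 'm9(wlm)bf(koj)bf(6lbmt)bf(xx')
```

Walking the string: at [2:7] → '(wlm)'; at [9:14] → '(koj)'; at [16:23] → '(6lbmt)'.
With no groups in the pattern, `findall` gives back each whole match — 3 here.

['(wlm)', '(koj)', '(6lbmt)']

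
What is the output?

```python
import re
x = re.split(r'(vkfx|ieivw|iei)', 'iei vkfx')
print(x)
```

['', 'iei', ' ', 'vkfx', '']

Matches to split on: at [0:3] → 'iei'; at [4:8] → 'vkfx'.
The group in the pattern means `split` returns the separators' captures alongside the pieces.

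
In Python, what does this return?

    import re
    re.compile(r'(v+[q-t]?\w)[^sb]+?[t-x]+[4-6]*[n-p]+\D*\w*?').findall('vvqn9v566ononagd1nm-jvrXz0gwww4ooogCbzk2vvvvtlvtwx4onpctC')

['vvqn', 'vrX', 'vvvvtl']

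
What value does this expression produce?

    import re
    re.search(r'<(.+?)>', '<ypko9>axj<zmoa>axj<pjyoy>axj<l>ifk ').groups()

`re.search` scans for the first position where the pattern succeeds.
The match spans [0:7] → '<ypko9>'.
Captured: group 1 = 'ypko9'.

('ypko9',)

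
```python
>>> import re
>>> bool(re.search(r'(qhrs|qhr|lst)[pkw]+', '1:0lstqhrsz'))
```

False

Unlike `match`, `search` isn't anchored — it looks for the pattern anywhere in the string.
Here no position works, so the call returns None, and `bool(None)` is False.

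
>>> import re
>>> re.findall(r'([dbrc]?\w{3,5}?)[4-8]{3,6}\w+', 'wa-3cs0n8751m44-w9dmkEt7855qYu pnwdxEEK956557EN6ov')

This matches optionally one of [dbrc], then 3 to 5 of a word character (lazy) (captured); then 3 to 6 of a character in [4-8], then one or more of a word character.
Lazy quantifiers expand one character at a time until the remainder of the pattern can match.
Scanning left to right: at [3:15] match '3cs0n8751m44', group 1 = '3cs0n'; at [18:30] match 'dmkEt7855qYu', group 1 = 'dmkEt'; at [34:50] match 'dxEEK956557EN6ov', group 1 = 'dxEEK9'.
One capturing group, so `findall` returns just the captured substring from each match — 3 in all.

['3cs0n', 'dmkEt', 'dxEEK9']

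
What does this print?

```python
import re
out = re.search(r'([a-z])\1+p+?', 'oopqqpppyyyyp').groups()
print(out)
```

A backreference is literal: `\1` must see the identical characters the first group matched.
`re.search` tries every starting position until one works.
The match spans [0:3] → 'oop'.
Captured: group 1 = 'o'.

('o',)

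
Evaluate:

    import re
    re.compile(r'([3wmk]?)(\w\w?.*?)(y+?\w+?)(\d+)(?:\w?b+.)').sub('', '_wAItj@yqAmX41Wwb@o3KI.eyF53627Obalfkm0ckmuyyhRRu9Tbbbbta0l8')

This matches optionally one of [3wmk] (captured); then a word character, then optionally a word character, then zero or more of any character (lazy) (captured); then one or more of the literal 'y' (lazy), then one or more of a word character (lazy) (captured); then one or more of a digit (captured); then optionally a word character, then one or more of a literal 'b', then any character (non-capturing group).
Matches: at [0:34] → '_wAItj@yqAmX41Wwb@o3KI.eyF53627Oba'; at [34:56] → 'lfkm0ckmuyyhRRu9Tbbbbt'.
`sub` substitutes '' at each match site.

'a0l8'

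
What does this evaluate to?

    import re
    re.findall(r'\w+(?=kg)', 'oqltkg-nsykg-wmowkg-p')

Because the assertion is zero-width, the text it checks is not consumed and won't appear in the result.
Scanning left to right: at [0:4] → 'oqlt'; at [7:10] → 'nsy'; at [13:17] → 'wmow'.
No capturing groups, so `findall` returns the 3 full match strings.

['oqlt', 'nsy', 'wmow']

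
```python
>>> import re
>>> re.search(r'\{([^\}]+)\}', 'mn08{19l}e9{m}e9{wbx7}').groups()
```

The match spans [4:9] → '{19l}'.
Captured: group 1 = '19l'.

('19l',)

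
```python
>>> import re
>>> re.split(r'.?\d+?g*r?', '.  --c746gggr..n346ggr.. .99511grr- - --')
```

['.  --', '', '..', '', '.. ', '', '', 'r- - --']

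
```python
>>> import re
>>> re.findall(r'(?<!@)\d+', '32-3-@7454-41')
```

['32', '3', '454', '41']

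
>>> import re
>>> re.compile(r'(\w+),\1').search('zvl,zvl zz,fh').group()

'zvl,zvl'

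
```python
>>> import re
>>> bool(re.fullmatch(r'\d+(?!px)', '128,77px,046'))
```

Because the assertion is negative and zero-width, positions next to the forbidden text are skipped.
`re.fullmatch` requires the pattern to consume the entire string.
Here the string isn't matched end-to-end, so the call returns None, and `bool(None)` is False.

False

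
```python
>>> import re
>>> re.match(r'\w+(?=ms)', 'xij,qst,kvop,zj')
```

None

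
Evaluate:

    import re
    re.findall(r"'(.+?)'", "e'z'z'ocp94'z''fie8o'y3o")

Matches: at [1:4] match "'z'", group 1 = 'z'; at [5:12] match "'ocp94'", group 1 = 'ocp94'; at [13:21] match "''fie8o'", group 1 = "'fie8o".
One capturing group, so `findall` returns just the captured substring from each match — 3 in all.

['z', 'ocp94', "'fie8o"]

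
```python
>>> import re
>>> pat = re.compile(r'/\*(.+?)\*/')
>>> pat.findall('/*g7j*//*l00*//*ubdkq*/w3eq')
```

One capturing group, so `findall` returns just the captured substring from each match — 3 in all.

['g7j', 'l00', 'ubdkq']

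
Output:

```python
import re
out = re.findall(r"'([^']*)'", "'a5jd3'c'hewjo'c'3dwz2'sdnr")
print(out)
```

Scanning left to right: at [0:7] match "'a5jd3'", group 1 = 'a5jd3'; at [8:15] match "'hewjo'", group 1 = 'hewjo'; at [16:23] match "'3dwz2'", group 1 = '3dwz2'.
Because there's exactly one group, `findall` drops the full match and keeps group 1 from each hit.

['a5jd3', 'hewjo', '3dwz2']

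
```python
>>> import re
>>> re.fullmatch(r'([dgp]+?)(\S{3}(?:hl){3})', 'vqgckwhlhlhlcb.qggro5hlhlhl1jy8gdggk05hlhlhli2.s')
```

Pattern: one or more of one of [dgp] (lazy) (captured); then exactly 3 of a non-whitespace character, then the literal 'hl' repeated 3 times (captured).
For `fullmatch`, every character of the input must be accounted for by the pattern.
Here there's no way to consume every character, so the call returns None.

None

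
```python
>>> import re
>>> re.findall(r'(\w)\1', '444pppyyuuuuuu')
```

['4', 'p', 'y', 'u', 'u', 'u']

The backreference `\1` re-matches whatever the first group consumed, character for character.
Matches: at [0:2] match '44', group 1 = '4'; at [3:5] match 'pp', group 1 = 'p'; at [6:8] match 'yy', group 1 = 'y'; at [8:10] match 'uu', group 1 = 'u'; at [10:12] match 'uu', group 1 = 'u'; ….
`findall` collects group 1 from each match (6 total).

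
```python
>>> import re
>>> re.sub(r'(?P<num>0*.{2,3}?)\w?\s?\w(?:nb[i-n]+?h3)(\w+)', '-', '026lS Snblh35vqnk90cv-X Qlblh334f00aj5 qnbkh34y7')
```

'--X Qlblh334f-'

The pattern matches zero or more of the literal '0', then 2 to 3 of any character (lazy) (captured as 'num'); then optionally a word character; then optionally whitespace, then a word character; then the literal 'nb', then one or more of a character in [i-n] (lazy), then the literal 'h3' (non-capturing group); then one or more of a word character (captured).
Matches: at [0:21] → '026lS Snblh35vqnk90cv'; at [33:48] → '00aj5 qnbkh34y7'.
`sub` substitutes '-' at each match site.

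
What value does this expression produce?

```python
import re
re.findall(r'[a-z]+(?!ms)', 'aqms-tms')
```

['aqms', 'tms']

The negative lookahead/lookbehind blocks any match where the forbidden context is present.
Walking the string: at [0:4] → 'aqms'; at [5:8] → 'tms'.
`findall` yields the raw match text (2 of them) because the pattern has no groups.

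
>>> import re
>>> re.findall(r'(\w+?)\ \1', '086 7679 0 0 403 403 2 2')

['0', '403', '2']

After group 1 captures some text, `\1` only succeeds where that same text appears again.
Walking the string: at [9:12] match '0 0', group 1 = '0'; at [13:20] match '403 403', group 1 = '403'; at [21:24] match '2 2', group 1 = '2'.
With a single group, `findall` returns only what that group captured — 3 items.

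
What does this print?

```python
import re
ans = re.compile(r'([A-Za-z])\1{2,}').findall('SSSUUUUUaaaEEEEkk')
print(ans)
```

`\1` has to match the exact text group 1 already captured.
Walking the string: at [0:3] match 'SSS', group 1 = 'S'; at [3:8] match 'UUUUU', group 1 = 'U'; at [8:11] match 'aaa', group 1 = 'a'; at [11:15] match 'EEEE', group 1 = 'E'.
Because there's exactly one group, `findall` drops the full match and keeps group 1 from each hit.

['S', 'U', 'a', 'E']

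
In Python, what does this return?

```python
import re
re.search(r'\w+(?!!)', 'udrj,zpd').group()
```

`(?!…)`/`(?<!…)` only lets a position through if the neighbouring text does NOT match; no characters are consumed.
Unlike `match`, `search` isn't anchored — it looks for the pattern anywhere in the string.
The match spans [0:4] → 'udrj'.

'udrj'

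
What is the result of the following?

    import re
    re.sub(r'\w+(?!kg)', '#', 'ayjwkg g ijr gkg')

'# # # #'

The negative lookaround is zero-width — it rules out positions where the adjacent text would match, without consuming anything.
Matches: at [0:6] → 'ayjwkg'; at [7:8] → 'g'; at [9:12] → 'ijr'; at [13:16] → 'gkg'.
Each match is replaced by '#'.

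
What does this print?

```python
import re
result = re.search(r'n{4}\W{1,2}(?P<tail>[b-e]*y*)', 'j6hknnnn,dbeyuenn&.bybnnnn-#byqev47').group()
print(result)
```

nnnn,dbey

The match spans [4:13] → 'nnnn,dbey'.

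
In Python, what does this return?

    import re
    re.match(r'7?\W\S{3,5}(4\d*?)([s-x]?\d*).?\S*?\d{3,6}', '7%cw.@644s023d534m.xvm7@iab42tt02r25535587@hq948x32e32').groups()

('4', '4')

The match spans [0:13] → '7%cw.@644s023'.
Captured: group 1 = '4', group 2 = '4'.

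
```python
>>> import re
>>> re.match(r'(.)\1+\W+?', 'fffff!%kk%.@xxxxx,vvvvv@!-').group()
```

'fffff!'

`\1` has to match the exact text group 1 already captured.
`re.match` only tries the pattern at the start of the string.
The match spans [0:6] → 'fffff!'.
Captured: group 1 = 'f'.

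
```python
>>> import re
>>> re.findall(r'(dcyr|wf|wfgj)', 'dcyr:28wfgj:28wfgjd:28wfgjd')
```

['dcyr', 'wf', 'wf', 'wf']

Branches in `(...|...)` are attempted left-to-right; the first branch that allows the whole pattern to succeed is taken.
Matches: at [0:4] match 'dcyr', group 1 = 'dcyr'; at [7:9] match 'wf', group 1 = 'wf'; at [14:16] match 'wf', group 1 = 'wf'; at [22:24] match 'wf', group 1 = 'wf'.
One capturing group, so `findall` returns just the captured substring from each match — 4 in all.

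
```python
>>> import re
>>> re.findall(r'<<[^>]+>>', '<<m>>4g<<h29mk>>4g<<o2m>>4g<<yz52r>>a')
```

Matches: at [0:5] → '<<m>>'; at [7:16] → '<<h29mk>>'; at [18:25] → '<<o2m>>'; at [27:36] → '<<yz52r>>'.
With no groups in the pattern, `findall` gives back each whole match — 4 here.

['<<m>>', '<<h29mk>>', '<<o2m>>', '<<yz52r>>']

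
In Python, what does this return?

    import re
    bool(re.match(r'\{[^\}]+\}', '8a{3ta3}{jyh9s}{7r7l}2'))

False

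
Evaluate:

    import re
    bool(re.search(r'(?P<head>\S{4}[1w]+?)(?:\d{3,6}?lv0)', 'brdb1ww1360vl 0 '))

False

The pattern matches exactly 4 of a non-whitespace character, then one or more of one of [1w] (lazy) (captured as 'head'); then 3 to 6 of a digit (lazy), then the literal 'lv0' (non-capturing group).
Here the pattern never matches, so the call returns None, and `bool(None)` is False.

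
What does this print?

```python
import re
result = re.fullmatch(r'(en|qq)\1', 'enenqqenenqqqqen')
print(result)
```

None

For `fullmatch`, every character of the input must be accounted for by the pattern.
Here the pattern can't cover the whole string, so the call returns None.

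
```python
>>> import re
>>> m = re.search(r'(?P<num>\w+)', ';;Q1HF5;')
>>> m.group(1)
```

Pattern: one or more of a word character (captured as 'num').
Unlike `match`, `search` isn't anchored — it looks for the pattern anywhere in the string.
The match spans [2:7] → 'Q1HF5'.
Captured: group 1 = 'Q1HF5'.

'Q1HF5'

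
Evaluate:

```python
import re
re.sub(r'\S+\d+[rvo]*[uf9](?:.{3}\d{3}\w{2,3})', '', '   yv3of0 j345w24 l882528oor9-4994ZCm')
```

This matches one or more of a non-whitespace character; then one or more of a digit, then zero or more of one of [rvo], then one of [uf9]; then exactly 3 of any character, then exactly 3 of a digit, then 2 to 3 of a word character (non-capturing group).
Matches: at [3:17] → 'yv3of0 j345w24'.
Every occurrence is swapped for ''.

'    l882528oor9-4994ZCm'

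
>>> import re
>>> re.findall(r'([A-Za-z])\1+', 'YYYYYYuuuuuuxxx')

['Y', 'u', 'x']

A backreference is literal: `\1` must see the identical characters the first group matched.
Walking the string: at [0:6] match 'YYYYYY', group 1 = 'Y'; at [6:12] match 'uuuuuu', group 1 = 'u'; at [12:15] match 'xxx', group 1 = 'x'.
With a single group, `findall` returns only what that group captured — 3 items.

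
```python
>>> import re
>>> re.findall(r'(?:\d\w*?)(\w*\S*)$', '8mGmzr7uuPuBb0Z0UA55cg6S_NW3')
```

A non-greedy quantifier consumes as few characters as it can — just enough that the remainder of the pattern still matches from where it stops; whatever follows it matches normally.
One capturing group, so `findall` returns just the captured substring from the one match — 1 in all.

['mGmzr7uuPuBb0Z0UA55cg6S_NW3']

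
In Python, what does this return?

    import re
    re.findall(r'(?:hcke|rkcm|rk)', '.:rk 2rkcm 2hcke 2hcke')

Alternation isn't longest-match — the leftmost alternative that fits at this position is chosen.
Scanning left to right: at [2:4] → 'rk'; at [6:10] → 'rkcm'; at [12:16] → 'hcke'; at [18:22] → 'hcke'.
`findall` yields the raw match text (4 of them) because the pattern has no groups.

['rk', 'rkcm', 'hcke', 'hcke']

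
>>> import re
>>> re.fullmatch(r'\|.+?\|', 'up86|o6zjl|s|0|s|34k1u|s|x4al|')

None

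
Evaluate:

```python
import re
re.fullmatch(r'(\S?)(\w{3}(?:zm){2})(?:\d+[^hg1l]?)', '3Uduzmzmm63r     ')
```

None

`re.fullmatch` requires the pattern to consume the entire string.
Here the string isn't matched end-to-end, so the call returns None.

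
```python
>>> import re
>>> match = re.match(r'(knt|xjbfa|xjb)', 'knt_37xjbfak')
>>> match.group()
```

`match` is anchored at position 0; if the pattern doesn't fit there, it returns None.
The match spans [0:3] → 'knt'.
Captured: group 1 = 'knt'.

'knt'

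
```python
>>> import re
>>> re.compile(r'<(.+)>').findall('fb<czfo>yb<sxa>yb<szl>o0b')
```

['czfo>yb<sxa>yb<szl']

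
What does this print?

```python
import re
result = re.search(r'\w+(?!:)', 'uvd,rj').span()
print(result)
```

(0, 3)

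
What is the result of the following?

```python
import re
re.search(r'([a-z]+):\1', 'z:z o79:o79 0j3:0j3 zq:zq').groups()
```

The match spans [0:3] → 'z:z'.
Captured: group 1 = 'z'.

('z',)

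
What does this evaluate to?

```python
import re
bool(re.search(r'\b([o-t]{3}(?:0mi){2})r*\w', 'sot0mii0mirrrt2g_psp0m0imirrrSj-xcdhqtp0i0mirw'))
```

The pattern matches a word boundary (`\b`, zero-width); then exactly 3 of a character in [o-t], then the literal '0mi' repeated 2 times (captured); then zero or more of the literal 'r', then a word character.
`re.search` tries every starting position until one works.
Here the pattern never matches, so the call returns None, and `bool(None)` is False.

False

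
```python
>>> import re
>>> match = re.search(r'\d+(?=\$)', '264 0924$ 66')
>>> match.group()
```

The `(?=…)`/`(?<=…)` assertion just peeks at neighbouring text; it doesn't advance the match position.
`re.search` tries every starting position until one works.
The match spans [4:8] → '0924'.

'0924'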